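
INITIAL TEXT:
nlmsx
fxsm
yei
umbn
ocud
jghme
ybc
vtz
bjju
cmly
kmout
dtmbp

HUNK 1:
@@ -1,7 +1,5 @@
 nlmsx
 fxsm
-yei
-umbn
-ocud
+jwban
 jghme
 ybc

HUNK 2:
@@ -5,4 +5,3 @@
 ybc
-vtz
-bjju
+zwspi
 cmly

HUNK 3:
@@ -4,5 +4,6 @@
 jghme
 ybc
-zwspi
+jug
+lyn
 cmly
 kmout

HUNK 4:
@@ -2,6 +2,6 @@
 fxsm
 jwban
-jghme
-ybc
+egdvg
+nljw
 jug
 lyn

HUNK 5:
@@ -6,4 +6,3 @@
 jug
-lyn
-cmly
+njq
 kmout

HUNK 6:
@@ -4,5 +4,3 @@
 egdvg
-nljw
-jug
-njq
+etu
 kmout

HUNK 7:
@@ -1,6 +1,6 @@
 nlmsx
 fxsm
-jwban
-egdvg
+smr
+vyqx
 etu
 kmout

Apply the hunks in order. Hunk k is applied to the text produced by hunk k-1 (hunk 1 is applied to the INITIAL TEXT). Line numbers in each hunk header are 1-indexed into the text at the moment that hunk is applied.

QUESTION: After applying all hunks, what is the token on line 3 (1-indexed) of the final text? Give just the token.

Hunk 1: at line 1 remove [yei,umbn,ocud] add [jwban] -> 10 lines: nlmsx fxsm jwban jghme ybc vtz bjju cmly kmout dtmbp
Hunk 2: at line 5 remove [vtz,bjju] add [zwspi] -> 9 lines: nlmsx fxsm jwban jghme ybc zwspi cmly kmout dtmbp
Hunk 3: at line 4 remove [zwspi] add [jug,lyn] -> 10 lines: nlmsx fxsm jwban jghme ybc jug lyn cmly kmout dtmbp
Hunk 4: at line 2 remove [jghme,ybc] add [egdvg,nljw] -> 10 lines: nlmsx fxsm jwban egdvg nljw jug lyn cmly kmout dtmbp
Hunk 5: at line 6 remove [lyn,cmly] add [njq] -> 9 lines: nlmsx fxsm jwban egdvg nljw jug njq kmout dtmbp
Hunk 6: at line 4 remove [nljw,jug,njq] add [etu] -> 7 lines: nlmsx fxsm jwban egdvg etu kmout dtmbp
Hunk 7: at line 1 remove [jwban,egdvg] add [smr,vyqx] -> 7 lines: nlmsx fxsm smr vyqx etu kmout dtmbp
Final line 3: smr

Answer: smr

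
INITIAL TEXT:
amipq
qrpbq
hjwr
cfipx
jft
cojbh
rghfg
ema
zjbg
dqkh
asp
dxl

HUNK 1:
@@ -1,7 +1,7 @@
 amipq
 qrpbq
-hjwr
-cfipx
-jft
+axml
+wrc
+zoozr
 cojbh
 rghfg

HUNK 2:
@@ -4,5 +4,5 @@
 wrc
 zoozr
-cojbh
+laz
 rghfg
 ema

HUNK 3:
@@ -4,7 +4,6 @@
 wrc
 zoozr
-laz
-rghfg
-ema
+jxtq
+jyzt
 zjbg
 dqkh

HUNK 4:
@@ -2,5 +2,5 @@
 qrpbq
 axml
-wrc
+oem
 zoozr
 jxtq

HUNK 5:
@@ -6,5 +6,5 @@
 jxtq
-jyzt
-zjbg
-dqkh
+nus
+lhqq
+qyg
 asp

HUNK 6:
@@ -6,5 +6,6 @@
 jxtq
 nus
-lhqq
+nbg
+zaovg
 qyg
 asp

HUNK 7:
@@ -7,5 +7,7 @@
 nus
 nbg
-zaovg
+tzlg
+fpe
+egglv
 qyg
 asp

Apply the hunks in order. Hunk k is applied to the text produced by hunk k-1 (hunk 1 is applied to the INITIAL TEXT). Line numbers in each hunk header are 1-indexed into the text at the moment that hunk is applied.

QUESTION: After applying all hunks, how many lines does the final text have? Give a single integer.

Answer: 14

Derivation:
Hunk 1: at line 1 remove [hjwr,cfipx,jft] add [axml,wrc,zoozr] -> 12 lines: amipq qrpbq axml wrc zoozr cojbh rghfg ema zjbg dqkh asp dxl
Hunk 2: at line 4 remove [cojbh] add [laz] -> 12 lines: amipq qrpbq axml wrc zoozr laz rghfg ema zjbg dqkh asp dxl
Hunk 3: at line 4 remove [laz,rghfg,ema] add [jxtq,jyzt] -> 11 lines: amipq qrpbq axml wrc zoozr jxtq jyzt zjbg dqkh asp dxl
Hunk 4: at line 2 remove [wrc] add [oem] -> 11 lines: amipq qrpbq axml oem zoozr jxtq jyzt zjbg dqkh asp dxl
Hunk 5: at line 6 remove [jyzt,zjbg,dqkh] add [nus,lhqq,qyg] -> 11 lines: amipq qrpbq axml oem zoozr jxtq nus lhqq qyg asp dxl
Hunk 6: at line 6 remove [lhqq] add [nbg,zaovg] -> 12 lines: amipq qrpbq axml oem zoozr jxtq nus nbg zaovg qyg asp dxl
Hunk 7: at line 7 remove [zaovg] add [tzlg,fpe,egglv] -> 14 lines: amipq qrpbq axml oem zoozr jxtq nus nbg tzlg fpe egglv qyg asp dxl
Final line count: 14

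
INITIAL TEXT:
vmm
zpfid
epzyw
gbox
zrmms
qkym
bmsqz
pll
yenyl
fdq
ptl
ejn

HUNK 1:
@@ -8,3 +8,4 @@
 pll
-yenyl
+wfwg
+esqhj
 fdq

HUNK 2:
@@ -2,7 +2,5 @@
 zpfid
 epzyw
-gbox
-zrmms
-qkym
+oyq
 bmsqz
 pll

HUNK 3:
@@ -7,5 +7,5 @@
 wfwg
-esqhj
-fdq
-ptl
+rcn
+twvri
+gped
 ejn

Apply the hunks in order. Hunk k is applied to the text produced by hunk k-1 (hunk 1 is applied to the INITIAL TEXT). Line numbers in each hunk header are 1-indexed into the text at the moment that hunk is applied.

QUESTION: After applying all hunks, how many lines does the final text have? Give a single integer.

Answer: 11

Derivation:
Hunk 1: at line 8 remove [yenyl] add [wfwg,esqhj] -> 13 lines: vmm zpfid epzyw gbox zrmms qkym bmsqz pll wfwg esqhj fdq ptl ejn
Hunk 2: at line 2 remove [gbox,zrmms,qkym] add [oyq] -> 11 lines: vmm zpfid epzyw oyq bmsqz pll wfwg esqhj fdq ptl ejn
Hunk 3: at line 7 remove [esqhj,fdq,ptl] add [rcn,twvri,gped] -> 11 lines: vmm zpfid epzyw oyq bmsqz pll wfwg rcn twvri gped ejn
Final line count: 11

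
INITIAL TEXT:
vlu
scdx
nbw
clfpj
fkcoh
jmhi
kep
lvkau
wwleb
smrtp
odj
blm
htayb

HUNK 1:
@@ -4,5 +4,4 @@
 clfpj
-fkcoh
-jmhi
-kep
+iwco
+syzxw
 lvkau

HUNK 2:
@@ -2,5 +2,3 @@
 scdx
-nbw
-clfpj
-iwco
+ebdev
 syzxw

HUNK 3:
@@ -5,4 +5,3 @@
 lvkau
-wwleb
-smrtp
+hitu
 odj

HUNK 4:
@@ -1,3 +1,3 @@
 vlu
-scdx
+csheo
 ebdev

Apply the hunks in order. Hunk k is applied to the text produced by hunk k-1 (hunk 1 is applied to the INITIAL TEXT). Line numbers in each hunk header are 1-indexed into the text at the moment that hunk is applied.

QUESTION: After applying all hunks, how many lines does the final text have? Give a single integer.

Answer: 9

Derivation:
Hunk 1: at line 4 remove [fkcoh,jmhi,kep] add [iwco,syzxw] -> 12 lines: vlu scdx nbw clfpj iwco syzxw lvkau wwleb smrtp odj blm htayb
Hunk 2: at line 2 remove [nbw,clfpj,iwco] add [ebdev] -> 10 lines: vlu scdx ebdev syzxw lvkau wwleb smrtp odj blm htayb
Hunk 3: at line 5 remove [wwleb,smrtp] add [hitu] -> 9 lines: vlu scdx ebdev syzxw lvkau hitu odj blm htayb
Hunk 4: at line 1 remove [scdx] add [csheo] -> 9 lines: vlu csheo ebdev syzxw lvkau hitu odj blm htayb
Final line count: 9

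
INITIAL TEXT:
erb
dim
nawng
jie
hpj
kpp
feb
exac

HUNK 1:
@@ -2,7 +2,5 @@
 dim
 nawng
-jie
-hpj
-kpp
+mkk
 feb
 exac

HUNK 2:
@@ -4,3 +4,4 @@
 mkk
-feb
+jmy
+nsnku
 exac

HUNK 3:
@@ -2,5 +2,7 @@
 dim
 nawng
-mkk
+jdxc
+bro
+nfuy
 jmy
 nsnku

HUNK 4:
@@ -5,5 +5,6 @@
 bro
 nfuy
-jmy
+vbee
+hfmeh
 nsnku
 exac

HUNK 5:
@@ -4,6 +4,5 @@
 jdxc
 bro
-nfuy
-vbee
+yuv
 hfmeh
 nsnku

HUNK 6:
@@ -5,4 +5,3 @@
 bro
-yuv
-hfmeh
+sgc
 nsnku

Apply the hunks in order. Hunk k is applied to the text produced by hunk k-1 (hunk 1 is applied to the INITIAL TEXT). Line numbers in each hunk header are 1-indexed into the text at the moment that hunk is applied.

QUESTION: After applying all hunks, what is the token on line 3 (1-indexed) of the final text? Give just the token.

Hunk 1: at line 2 remove [jie,hpj,kpp] add [mkk] -> 6 lines: erb dim nawng mkk feb exac
Hunk 2: at line 4 remove [feb] add [jmy,nsnku] -> 7 lines: erb dim nawng mkk jmy nsnku exac
Hunk 3: at line 2 remove [mkk] add [jdxc,bro,nfuy] -> 9 lines: erb dim nawng jdxc bro nfuy jmy nsnku exac
Hunk 4: at line 5 remove [jmy] add [vbee,hfmeh] -> 10 lines: erb dim nawng jdxc bro nfuy vbee hfmeh nsnku exac
Hunk 5: at line 4 remove [nfuy,vbee] add [yuv] -> 9 lines: erb dim nawng jdxc bro yuv hfmeh nsnku exac
Hunk 6: at line 5 remove [yuv,hfmeh] add [sgc] -> 8 lines: erb dim nawng jdxc bro sgc nsnku exac
Final line 3: nawng

Answer: nawng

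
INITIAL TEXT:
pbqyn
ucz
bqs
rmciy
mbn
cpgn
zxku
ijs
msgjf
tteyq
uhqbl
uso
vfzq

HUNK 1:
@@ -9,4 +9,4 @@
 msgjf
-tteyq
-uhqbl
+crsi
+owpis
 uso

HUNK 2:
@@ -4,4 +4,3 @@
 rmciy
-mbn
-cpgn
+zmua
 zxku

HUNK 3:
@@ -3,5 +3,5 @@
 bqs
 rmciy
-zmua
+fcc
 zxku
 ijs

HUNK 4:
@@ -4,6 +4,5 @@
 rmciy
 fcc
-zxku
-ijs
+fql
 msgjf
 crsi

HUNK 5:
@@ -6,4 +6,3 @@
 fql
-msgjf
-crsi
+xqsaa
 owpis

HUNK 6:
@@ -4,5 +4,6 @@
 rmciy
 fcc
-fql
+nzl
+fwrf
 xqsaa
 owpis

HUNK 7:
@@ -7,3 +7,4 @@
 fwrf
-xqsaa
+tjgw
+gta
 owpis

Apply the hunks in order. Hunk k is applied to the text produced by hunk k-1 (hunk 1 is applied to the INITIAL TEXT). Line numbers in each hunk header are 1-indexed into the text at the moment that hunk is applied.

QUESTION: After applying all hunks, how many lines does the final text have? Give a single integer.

Answer: 12

Derivation:
Hunk 1: at line 9 remove [tteyq,uhqbl] add [crsi,owpis] -> 13 lines: pbqyn ucz bqs rmciy mbn cpgn zxku ijs msgjf crsi owpis uso vfzq
Hunk 2: at line 4 remove [mbn,cpgn] add [zmua] -> 12 lines: pbqyn ucz bqs rmciy zmua zxku ijs msgjf crsi owpis uso vfzq
Hunk 3: at line 3 remove [zmua] add [fcc] -> 12 lines: pbqyn ucz bqs rmciy fcc zxku ijs msgjf crsi owpis uso vfzq
Hunk 4: at line 4 remove [zxku,ijs] add [fql] -> 11 lines: pbqyn ucz bqs rmciy fcc fql msgjf crsi owpis uso vfzq
Hunk 5: at line 6 remove [msgjf,crsi] add [xqsaa] -> 10 lines: pbqyn ucz bqs rmciy fcc fql xqsaa owpis uso vfzq
Hunk 6: at line 4 remove [fql] add [nzl,fwrf] -> 11 lines: pbqyn ucz bqs rmciy fcc nzl fwrf xqsaa owpis uso vfzq
Hunk 7: at line 7 remove [xqsaa] add [tjgw,gta] -> 12 lines: pbqyn ucz bqs rmciy fcc nzl fwrf tjgw gta owpis uso vfzq
Final line count: 12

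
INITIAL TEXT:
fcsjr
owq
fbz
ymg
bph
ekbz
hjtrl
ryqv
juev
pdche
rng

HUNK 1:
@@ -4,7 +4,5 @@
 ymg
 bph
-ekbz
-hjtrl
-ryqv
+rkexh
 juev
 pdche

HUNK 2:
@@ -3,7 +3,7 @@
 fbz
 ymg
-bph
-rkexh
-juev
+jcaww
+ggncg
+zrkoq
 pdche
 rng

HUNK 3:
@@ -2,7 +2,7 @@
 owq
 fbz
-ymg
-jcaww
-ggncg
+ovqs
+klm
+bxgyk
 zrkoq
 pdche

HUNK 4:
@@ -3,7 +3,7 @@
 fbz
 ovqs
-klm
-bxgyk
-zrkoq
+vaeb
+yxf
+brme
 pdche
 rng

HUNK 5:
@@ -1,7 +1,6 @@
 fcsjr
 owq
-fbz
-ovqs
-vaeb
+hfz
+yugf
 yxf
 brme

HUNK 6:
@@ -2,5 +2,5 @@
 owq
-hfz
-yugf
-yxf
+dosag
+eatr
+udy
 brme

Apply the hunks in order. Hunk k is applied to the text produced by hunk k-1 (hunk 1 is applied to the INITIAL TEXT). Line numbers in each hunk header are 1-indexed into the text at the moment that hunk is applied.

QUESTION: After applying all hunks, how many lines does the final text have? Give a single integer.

Hunk 1: at line 4 remove [ekbz,hjtrl,ryqv] add [rkexh] -> 9 lines: fcsjr owq fbz ymg bph rkexh juev pdche rng
Hunk 2: at line 3 remove [bph,rkexh,juev] add [jcaww,ggncg,zrkoq] -> 9 lines: fcsjr owq fbz ymg jcaww ggncg zrkoq pdche rng
Hunk 3: at line 2 remove [ymg,jcaww,ggncg] add [ovqs,klm,bxgyk] -> 9 lines: fcsjr owq fbz ovqs klm bxgyk zrkoq pdche rng
Hunk 4: at line 3 remove [klm,bxgyk,zrkoq] add [vaeb,yxf,brme] -> 9 lines: fcsjr owq fbz ovqs vaeb yxf brme pdche rng
Hunk 5: at line 1 remove [fbz,ovqs,vaeb] add [hfz,yugf] -> 8 lines: fcsjr owq hfz yugf yxf brme pdche rng
Hunk 6: at line 2 remove [hfz,yugf,yxf] add [dosag,eatr,udy] -> 8 lines: fcsjr owq dosag eatr udy brme pdche rng
Final line count: 8

Answer: 8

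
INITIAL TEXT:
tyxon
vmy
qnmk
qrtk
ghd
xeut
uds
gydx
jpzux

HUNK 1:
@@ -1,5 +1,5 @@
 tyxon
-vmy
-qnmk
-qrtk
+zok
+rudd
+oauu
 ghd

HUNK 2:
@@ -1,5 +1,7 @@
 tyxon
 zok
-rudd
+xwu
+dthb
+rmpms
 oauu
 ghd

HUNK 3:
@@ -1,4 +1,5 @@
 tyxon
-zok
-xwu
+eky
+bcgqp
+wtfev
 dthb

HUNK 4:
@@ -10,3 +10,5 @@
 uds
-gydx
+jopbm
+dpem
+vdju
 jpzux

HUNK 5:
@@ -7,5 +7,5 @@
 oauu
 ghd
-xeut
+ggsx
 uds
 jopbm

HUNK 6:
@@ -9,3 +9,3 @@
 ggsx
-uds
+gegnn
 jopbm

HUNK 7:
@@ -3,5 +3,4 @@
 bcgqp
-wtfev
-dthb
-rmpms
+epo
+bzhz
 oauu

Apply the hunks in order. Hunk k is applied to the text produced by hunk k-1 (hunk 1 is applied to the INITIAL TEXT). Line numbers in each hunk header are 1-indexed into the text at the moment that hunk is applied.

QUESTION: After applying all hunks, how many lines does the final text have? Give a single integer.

Answer: 13

Derivation:
Hunk 1: at line 1 remove [vmy,qnmk,qrtk] add [zok,rudd,oauu] -> 9 lines: tyxon zok rudd oauu ghd xeut uds gydx jpzux
Hunk 2: at line 1 remove [rudd] add [xwu,dthb,rmpms] -> 11 lines: tyxon zok xwu dthb rmpms oauu ghd xeut uds gydx jpzux
Hunk 3: at line 1 remove [zok,xwu] add [eky,bcgqp,wtfev] -> 12 lines: tyxon eky bcgqp wtfev dthb rmpms oauu ghd xeut uds gydx jpzux
Hunk 4: at line 10 remove [gydx] add [jopbm,dpem,vdju] -> 14 lines: tyxon eky bcgqp wtfev dthb rmpms oauu ghd xeut uds jopbm dpem vdju jpzux
Hunk 5: at line 7 remove [xeut] add [ggsx] -> 14 lines: tyxon eky bcgqp wtfev dthb rmpms oauu ghd ggsx uds jopbm dpem vdju jpzux
Hunk 6: at line 9 remove [uds] add [gegnn] -> 14 lines: tyxon eky bcgqp wtfev dthb rmpms oauu ghd ggsx gegnn jopbm dpem vdju jpzux
Hunk 7: at line 3 remove [wtfev,dthb,rmpms] add [epo,bzhz] -> 13 lines: tyxon eky bcgqp epo bzhz oauu ghd ggsx gegnn jopbm dpem vdju jpzux
Final line count: 13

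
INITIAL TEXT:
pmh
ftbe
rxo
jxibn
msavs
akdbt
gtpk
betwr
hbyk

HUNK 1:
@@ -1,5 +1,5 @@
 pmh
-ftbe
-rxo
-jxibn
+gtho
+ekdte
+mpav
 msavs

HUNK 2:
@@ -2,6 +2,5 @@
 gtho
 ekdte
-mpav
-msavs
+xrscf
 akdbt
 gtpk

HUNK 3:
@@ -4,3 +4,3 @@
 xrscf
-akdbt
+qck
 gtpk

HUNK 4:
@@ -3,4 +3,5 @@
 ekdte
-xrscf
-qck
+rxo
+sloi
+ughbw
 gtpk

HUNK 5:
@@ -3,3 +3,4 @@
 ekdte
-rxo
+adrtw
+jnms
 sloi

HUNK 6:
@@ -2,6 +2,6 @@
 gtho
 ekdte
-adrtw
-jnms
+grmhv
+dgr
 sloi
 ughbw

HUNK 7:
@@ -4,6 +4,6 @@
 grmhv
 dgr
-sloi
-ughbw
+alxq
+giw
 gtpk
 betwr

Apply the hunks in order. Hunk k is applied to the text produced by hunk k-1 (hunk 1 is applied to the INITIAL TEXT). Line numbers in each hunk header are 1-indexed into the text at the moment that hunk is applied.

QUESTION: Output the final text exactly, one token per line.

Hunk 1: at line 1 remove [ftbe,rxo,jxibn] add [gtho,ekdte,mpav] -> 9 lines: pmh gtho ekdte mpav msavs akdbt gtpk betwr hbyk
Hunk 2: at line 2 remove [mpav,msavs] add [xrscf] -> 8 lines: pmh gtho ekdte xrscf akdbt gtpk betwr hbyk
Hunk 3: at line 4 remove [akdbt] add [qck] -> 8 lines: pmh gtho ekdte xrscf qck gtpk betwr hbyk
Hunk 4: at line 3 remove [xrscf,qck] add [rxo,sloi,ughbw] -> 9 lines: pmh gtho ekdte rxo sloi ughbw gtpk betwr hbyk
Hunk 5: at line 3 remove [rxo] add [adrtw,jnms] -> 10 lines: pmh gtho ekdte adrtw jnms sloi ughbw gtpk betwr hbyk
Hunk 6: at line 2 remove [adrtw,jnms] add [grmhv,dgr] -> 10 lines: pmh gtho ekdte grmhv dgr sloi ughbw gtpk betwr hbyk
Hunk 7: at line 4 remove [sloi,ughbw] add [alxq,giw] -> 10 lines: pmh gtho ekdte grmhv dgr alxq giw gtpk betwr hbyk

Answer: pmh
gtho
ekdte
grmhv
dgr
alxq
giw
gtpk
betwr
hbyk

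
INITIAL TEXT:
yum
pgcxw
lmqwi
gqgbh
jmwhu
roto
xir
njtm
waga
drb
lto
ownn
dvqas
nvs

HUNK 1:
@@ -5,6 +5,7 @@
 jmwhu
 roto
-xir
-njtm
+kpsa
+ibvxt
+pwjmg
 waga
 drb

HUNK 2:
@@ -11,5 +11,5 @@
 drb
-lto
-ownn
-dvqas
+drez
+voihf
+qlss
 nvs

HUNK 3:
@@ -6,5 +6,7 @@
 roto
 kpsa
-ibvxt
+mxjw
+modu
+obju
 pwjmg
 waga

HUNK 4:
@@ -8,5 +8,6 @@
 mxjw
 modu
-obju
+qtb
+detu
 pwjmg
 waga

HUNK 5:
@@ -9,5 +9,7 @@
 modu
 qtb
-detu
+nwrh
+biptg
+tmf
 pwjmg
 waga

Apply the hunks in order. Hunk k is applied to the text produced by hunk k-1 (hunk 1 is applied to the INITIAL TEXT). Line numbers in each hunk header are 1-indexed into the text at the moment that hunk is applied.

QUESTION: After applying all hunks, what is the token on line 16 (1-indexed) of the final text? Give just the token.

Answer: drb

Derivation:
Hunk 1: at line 5 remove [xir,njtm] add [kpsa,ibvxt,pwjmg] -> 15 lines: yum pgcxw lmqwi gqgbh jmwhu roto kpsa ibvxt pwjmg waga drb lto ownn dvqas nvs
Hunk 2: at line 11 remove [lto,ownn,dvqas] add [drez,voihf,qlss] -> 15 lines: yum pgcxw lmqwi gqgbh jmwhu roto kpsa ibvxt pwjmg waga drb drez voihf qlss nvs
Hunk 3: at line 6 remove [ibvxt] add [mxjw,modu,obju] -> 17 lines: yum pgcxw lmqwi gqgbh jmwhu roto kpsa mxjw modu obju pwjmg waga drb drez voihf qlss nvs
Hunk 4: at line 8 remove [obju] add [qtb,detu] -> 18 lines: yum pgcxw lmqwi gqgbh jmwhu roto kpsa mxjw modu qtb detu pwjmg waga drb drez voihf qlss nvs
Hunk 5: at line 9 remove [detu] add [nwrh,biptg,tmf] -> 20 lines: yum pgcxw lmqwi gqgbh jmwhu roto kpsa mxjw modu qtb nwrh biptg tmf pwjmg waga drb drez voihf qlss nvs
Final line 16: drb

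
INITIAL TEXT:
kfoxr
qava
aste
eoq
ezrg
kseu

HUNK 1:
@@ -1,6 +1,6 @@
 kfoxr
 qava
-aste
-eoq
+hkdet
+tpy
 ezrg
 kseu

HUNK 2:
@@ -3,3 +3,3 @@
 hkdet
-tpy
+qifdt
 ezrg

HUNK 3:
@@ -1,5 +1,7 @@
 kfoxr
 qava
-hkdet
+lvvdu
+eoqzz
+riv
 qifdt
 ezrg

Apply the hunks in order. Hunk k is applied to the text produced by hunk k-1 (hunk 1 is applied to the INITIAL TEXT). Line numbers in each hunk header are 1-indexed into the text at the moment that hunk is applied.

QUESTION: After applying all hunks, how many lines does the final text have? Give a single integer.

Answer: 8

Derivation:
Hunk 1: at line 1 remove [aste,eoq] add [hkdet,tpy] -> 6 lines: kfoxr qava hkdet tpy ezrg kseu
Hunk 2: at line 3 remove [tpy] add [qifdt] -> 6 lines: kfoxr qava hkdet qifdt ezrg kseu
Hunk 3: at line 1 remove [hkdet] add [lvvdu,eoqzz,riv] -> 8 lines: kfoxr qava lvvdu eoqzz riv qifdt ezrg kseu
Final line count: 8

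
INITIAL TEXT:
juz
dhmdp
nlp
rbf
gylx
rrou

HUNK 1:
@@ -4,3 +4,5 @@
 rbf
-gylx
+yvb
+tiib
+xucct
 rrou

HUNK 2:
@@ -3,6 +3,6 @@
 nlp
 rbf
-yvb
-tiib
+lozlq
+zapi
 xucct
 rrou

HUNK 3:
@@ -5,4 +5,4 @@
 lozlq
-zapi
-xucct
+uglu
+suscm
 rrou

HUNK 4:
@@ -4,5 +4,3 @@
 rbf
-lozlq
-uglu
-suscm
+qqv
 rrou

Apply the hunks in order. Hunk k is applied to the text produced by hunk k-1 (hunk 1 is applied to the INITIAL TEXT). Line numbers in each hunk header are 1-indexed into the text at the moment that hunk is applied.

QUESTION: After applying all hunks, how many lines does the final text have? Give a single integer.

Hunk 1: at line 4 remove [gylx] add [yvb,tiib,xucct] -> 8 lines: juz dhmdp nlp rbf yvb tiib xucct rrou
Hunk 2: at line 3 remove [yvb,tiib] add [lozlq,zapi] -> 8 lines: juz dhmdp nlp rbf lozlq zapi xucct rrou
Hunk 3: at line 5 remove [zapi,xucct] add [uglu,suscm] -> 8 lines: juz dhmdp nlp rbf lozlq uglu suscm rrou
Hunk 4: at line 4 remove [lozlq,uglu,suscm] add [qqv] -> 6 lines: juz dhmdp nlp rbf qqv rrou
Final line count: 6

Answer: 6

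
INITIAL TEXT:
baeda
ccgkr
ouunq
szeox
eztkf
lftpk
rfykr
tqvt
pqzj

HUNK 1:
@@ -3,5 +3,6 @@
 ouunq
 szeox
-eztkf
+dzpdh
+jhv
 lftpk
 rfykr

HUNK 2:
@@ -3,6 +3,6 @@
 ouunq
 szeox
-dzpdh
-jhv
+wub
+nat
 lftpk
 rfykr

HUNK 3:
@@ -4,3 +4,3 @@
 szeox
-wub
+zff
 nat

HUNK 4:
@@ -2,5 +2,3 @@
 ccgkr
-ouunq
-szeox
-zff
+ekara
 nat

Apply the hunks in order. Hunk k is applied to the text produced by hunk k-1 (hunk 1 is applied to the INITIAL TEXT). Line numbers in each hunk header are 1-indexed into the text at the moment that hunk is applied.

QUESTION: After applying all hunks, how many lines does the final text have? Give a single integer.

Hunk 1: at line 3 remove [eztkf] add [dzpdh,jhv] -> 10 lines: baeda ccgkr ouunq szeox dzpdh jhv lftpk rfykr tqvt pqzj
Hunk 2: at line 3 remove [dzpdh,jhv] add [wub,nat] -> 10 lines: baeda ccgkr ouunq szeox wub nat lftpk rfykr tqvt pqzj
Hunk 3: at line 4 remove [wub] add [zff] -> 10 lines: baeda ccgkr ouunq szeox zff nat lftpk rfykr tqvt pqzj
Hunk 4: at line 2 remove [ouunq,szeox,zff] add [ekara] -> 8 lines: baeda ccgkr ekara nat lftpk rfykr tqvt pqzj
Final line count: 8

Answer: 8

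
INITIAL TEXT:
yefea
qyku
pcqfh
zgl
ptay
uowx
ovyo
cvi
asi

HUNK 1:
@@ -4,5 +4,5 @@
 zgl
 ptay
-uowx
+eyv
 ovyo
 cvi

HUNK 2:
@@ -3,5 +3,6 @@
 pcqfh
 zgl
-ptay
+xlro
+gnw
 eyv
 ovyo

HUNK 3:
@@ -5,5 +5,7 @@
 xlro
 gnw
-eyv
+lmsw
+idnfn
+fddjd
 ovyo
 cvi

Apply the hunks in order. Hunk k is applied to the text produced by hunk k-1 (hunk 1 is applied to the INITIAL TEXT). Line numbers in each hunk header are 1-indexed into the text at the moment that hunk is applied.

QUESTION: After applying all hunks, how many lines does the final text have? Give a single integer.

Hunk 1: at line 4 remove [uowx] add [eyv] -> 9 lines: yefea qyku pcqfh zgl ptay eyv ovyo cvi asi
Hunk 2: at line 3 remove [ptay] add [xlro,gnw] -> 10 lines: yefea qyku pcqfh zgl xlro gnw eyv ovyo cvi asi
Hunk 3: at line 5 remove [eyv] add [lmsw,idnfn,fddjd] -> 12 lines: yefea qyku pcqfh zgl xlro gnw lmsw idnfn fddjd ovyo cvi asi
Final line count: 12

Answer: 12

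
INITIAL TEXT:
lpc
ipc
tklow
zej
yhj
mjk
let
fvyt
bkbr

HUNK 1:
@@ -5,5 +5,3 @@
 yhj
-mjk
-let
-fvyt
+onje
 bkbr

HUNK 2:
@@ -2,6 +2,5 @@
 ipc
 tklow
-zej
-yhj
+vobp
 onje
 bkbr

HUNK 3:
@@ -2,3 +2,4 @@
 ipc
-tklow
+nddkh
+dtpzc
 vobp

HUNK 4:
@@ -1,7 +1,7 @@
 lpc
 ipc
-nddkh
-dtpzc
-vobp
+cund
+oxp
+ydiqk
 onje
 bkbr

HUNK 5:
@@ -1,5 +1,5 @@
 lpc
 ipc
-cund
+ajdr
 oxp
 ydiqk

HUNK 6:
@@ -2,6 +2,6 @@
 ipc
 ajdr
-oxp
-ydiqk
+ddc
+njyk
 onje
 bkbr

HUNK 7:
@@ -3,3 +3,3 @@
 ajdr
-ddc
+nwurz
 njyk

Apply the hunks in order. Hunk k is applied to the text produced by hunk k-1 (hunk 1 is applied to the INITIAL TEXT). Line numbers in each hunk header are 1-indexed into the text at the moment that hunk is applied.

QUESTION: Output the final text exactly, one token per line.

Hunk 1: at line 5 remove [mjk,let,fvyt] add [onje] -> 7 lines: lpc ipc tklow zej yhj onje bkbr
Hunk 2: at line 2 remove [zej,yhj] add [vobp] -> 6 lines: lpc ipc tklow vobp onje bkbr
Hunk 3: at line 2 remove [tklow] add [nddkh,dtpzc] -> 7 lines: lpc ipc nddkh dtpzc vobp onje bkbr
Hunk 4: at line 1 remove [nddkh,dtpzc,vobp] add [cund,oxp,ydiqk] -> 7 lines: lpc ipc cund oxp ydiqk onje bkbr
Hunk 5: at line 1 remove [cund] add [ajdr] -> 7 lines: lpc ipc ajdr oxp ydiqk onje bkbr
Hunk 6: at line 2 remove [oxp,ydiqk] add [ddc,njyk] -> 7 lines: lpc ipc ajdr ddc njyk onje bkbr
Hunk 7: at line 3 remove [ddc] add [nwurz] -> 7 lines: lpc ipc ajdr nwurz njyk onje bkbr

Answer: lpc
ipc
ajdr
nwurz
njyk
onje
bkbr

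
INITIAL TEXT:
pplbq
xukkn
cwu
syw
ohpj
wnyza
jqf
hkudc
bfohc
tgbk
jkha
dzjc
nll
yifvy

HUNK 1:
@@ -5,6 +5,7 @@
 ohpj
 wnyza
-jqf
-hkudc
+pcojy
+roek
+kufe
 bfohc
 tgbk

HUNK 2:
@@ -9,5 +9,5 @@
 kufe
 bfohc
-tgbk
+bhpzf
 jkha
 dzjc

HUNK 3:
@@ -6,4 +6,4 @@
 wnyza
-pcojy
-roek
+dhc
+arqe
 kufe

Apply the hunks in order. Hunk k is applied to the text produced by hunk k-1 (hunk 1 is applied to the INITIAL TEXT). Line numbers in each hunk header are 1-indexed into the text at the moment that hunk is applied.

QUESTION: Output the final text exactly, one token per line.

Answer: pplbq
xukkn
cwu
syw
ohpj
wnyza
dhc
arqe
kufe
bfohc
bhpzf
jkha
dzjc
nll
yifvy

Derivation:
Hunk 1: at line 5 remove [jqf,hkudc] add [pcojy,roek,kufe] -> 15 lines: pplbq xukkn cwu syw ohpj wnyza pcojy roek kufe bfohc tgbk jkha dzjc nll yifvy
Hunk 2: at line 9 remove [tgbk] add [bhpzf] -> 15 lines: pplbq xukkn cwu syw ohpj wnyza pcojy roek kufe bfohc bhpzf jkha dzjc nll yifvy
Hunk 3: at line 6 remove [pcojy,roek] add [dhc,arqe] -> 15 lines: pplbq xukkn cwu syw ohpj wnyza dhc arqe kufe bfohc bhpzf jkha dzjc nll yifvy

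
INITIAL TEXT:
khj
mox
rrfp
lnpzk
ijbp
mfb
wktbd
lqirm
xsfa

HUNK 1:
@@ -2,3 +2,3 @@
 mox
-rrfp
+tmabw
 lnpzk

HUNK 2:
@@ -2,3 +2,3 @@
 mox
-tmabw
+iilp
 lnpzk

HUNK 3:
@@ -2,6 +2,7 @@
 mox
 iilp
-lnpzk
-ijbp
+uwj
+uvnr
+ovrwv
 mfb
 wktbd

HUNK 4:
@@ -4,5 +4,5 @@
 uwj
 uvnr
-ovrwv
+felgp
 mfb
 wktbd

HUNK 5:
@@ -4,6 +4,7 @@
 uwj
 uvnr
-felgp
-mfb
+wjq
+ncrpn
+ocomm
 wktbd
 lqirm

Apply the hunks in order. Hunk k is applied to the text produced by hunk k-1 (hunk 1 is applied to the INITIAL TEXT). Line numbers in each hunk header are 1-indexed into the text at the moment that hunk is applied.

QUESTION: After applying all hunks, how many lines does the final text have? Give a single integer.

Hunk 1: at line 2 remove [rrfp] add [tmabw] -> 9 lines: khj mox tmabw lnpzk ijbp mfb wktbd lqirm xsfa
Hunk 2: at line 2 remove [tmabw] add [iilp] -> 9 lines: khj mox iilp lnpzk ijbp mfb wktbd lqirm xsfa
Hunk 3: at line 2 remove [lnpzk,ijbp] add [uwj,uvnr,ovrwv] -> 10 lines: khj mox iilp uwj uvnr ovrwv mfb wktbd lqirm xsfa
Hunk 4: at line 4 remove [ovrwv] add [felgp] -> 10 lines: khj mox iilp uwj uvnr felgp mfb wktbd lqirm xsfa
Hunk 5: at line 4 remove [felgp,mfb] add [wjq,ncrpn,ocomm] -> 11 lines: khj mox iilp uwj uvnr wjq ncrpn ocomm wktbd lqirm xsfa
Final line count: 11

Answer: 11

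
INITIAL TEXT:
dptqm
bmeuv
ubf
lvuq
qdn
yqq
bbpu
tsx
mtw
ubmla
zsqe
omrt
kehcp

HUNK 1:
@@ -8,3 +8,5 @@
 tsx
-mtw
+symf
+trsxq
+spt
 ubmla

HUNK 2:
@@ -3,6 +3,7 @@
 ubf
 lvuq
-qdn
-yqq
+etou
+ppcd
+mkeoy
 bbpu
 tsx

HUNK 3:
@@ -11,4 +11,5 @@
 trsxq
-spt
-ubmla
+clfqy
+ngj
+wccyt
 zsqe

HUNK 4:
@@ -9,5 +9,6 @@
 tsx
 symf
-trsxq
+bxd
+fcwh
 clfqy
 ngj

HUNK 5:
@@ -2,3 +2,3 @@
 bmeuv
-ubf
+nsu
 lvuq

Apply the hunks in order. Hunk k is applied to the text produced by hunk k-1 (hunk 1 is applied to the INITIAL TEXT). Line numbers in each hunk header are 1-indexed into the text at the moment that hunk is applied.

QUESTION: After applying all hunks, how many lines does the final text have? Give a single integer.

Hunk 1: at line 8 remove [mtw] add [symf,trsxq,spt] -> 15 lines: dptqm bmeuv ubf lvuq qdn yqq bbpu tsx symf trsxq spt ubmla zsqe omrt kehcp
Hunk 2: at line 3 remove [qdn,yqq] add [etou,ppcd,mkeoy] -> 16 lines: dptqm bmeuv ubf lvuq etou ppcd mkeoy bbpu tsx symf trsxq spt ubmla zsqe omrt kehcp
Hunk 3: at line 11 remove [spt,ubmla] add [clfqy,ngj,wccyt] -> 17 lines: dptqm bmeuv ubf lvuq etou ppcd mkeoy bbpu tsx symf trsxq clfqy ngj wccyt zsqe omrt kehcp
Hunk 4: at line 9 remove [trsxq] add [bxd,fcwh] -> 18 lines: dptqm bmeuv ubf lvuq etou ppcd mkeoy bbpu tsx symf bxd fcwh clfqy ngj wccyt zsqe omrt kehcp
Hunk 5: at line 2 remove [ubf] add [nsu] -> 18 lines: dptqm bmeuv nsu lvuq etou ppcd mkeoy bbpu tsx symf bxd fcwh clfqy ngj wccyt zsqe omrt kehcp
Final line count: 18

Answer: 18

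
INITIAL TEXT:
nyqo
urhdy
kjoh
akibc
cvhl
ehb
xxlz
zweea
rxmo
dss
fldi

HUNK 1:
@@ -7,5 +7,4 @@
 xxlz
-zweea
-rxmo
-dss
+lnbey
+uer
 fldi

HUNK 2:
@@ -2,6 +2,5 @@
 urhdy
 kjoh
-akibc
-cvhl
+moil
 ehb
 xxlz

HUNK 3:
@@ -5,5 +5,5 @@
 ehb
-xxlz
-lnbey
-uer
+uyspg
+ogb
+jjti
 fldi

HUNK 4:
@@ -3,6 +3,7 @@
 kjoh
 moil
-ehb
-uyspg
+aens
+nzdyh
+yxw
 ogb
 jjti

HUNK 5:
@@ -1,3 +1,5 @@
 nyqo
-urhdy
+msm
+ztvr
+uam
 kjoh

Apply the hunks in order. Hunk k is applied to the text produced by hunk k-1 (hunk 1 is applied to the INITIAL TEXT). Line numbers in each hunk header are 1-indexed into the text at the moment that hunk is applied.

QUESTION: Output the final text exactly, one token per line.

Answer: nyqo
msm
ztvr
uam
kjoh
moil
aens
nzdyh
yxw
ogb
jjti
fldi

Derivation:
Hunk 1: at line 7 remove [zweea,rxmo,dss] add [lnbey,uer] -> 10 lines: nyqo urhdy kjoh akibc cvhl ehb xxlz lnbey uer fldi
Hunk 2: at line 2 remove [akibc,cvhl] add [moil] -> 9 lines: nyqo urhdy kjoh moil ehb xxlz lnbey uer fldi
Hunk 3: at line 5 remove [xxlz,lnbey,uer] add [uyspg,ogb,jjti] -> 9 lines: nyqo urhdy kjoh moil ehb uyspg ogb jjti fldi
Hunk 4: at line 3 remove [ehb,uyspg] add [aens,nzdyh,yxw] -> 10 lines: nyqo urhdy kjoh moil aens nzdyh yxw ogb jjti fldi
Hunk 5: at line 1 remove [urhdy] add [msm,ztvr,uam] -> 12 lines: nyqo msm ztvr uam kjoh moil aens nzdyh yxw ogb jjti fldi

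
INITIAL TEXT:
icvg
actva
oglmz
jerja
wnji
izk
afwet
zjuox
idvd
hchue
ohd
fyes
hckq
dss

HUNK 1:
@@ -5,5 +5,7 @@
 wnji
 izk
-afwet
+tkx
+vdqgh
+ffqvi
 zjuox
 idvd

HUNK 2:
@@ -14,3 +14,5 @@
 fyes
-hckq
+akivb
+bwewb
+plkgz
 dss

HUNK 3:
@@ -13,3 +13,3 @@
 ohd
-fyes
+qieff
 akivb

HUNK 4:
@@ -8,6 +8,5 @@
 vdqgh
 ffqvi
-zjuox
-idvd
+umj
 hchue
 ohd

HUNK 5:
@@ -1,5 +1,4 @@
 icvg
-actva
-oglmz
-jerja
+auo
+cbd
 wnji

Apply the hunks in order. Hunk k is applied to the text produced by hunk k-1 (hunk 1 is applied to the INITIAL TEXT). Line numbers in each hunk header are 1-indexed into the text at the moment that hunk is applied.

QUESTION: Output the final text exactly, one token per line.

Answer: icvg
auo
cbd
wnji
izk
tkx
vdqgh
ffqvi
umj
hchue
ohd
qieff
akivb
bwewb
plkgz
dss

Derivation:
Hunk 1: at line 5 remove [afwet] add [tkx,vdqgh,ffqvi] -> 16 lines: icvg actva oglmz jerja wnji izk tkx vdqgh ffqvi zjuox idvd hchue ohd fyes hckq dss
Hunk 2: at line 14 remove [hckq] add [akivb,bwewb,plkgz] -> 18 lines: icvg actva oglmz jerja wnji izk tkx vdqgh ffqvi zjuox idvd hchue ohd fyes akivb bwewb plkgz dss
Hunk 3: at line 13 remove [fyes] add [qieff] -> 18 lines: icvg actva oglmz jerja wnji izk tkx vdqgh ffqvi zjuox idvd hchue ohd qieff akivb bwewb plkgz dss
Hunk 4: at line 8 remove [zjuox,idvd] add [umj] -> 17 lines: icvg actva oglmz jerja wnji izk tkx vdqgh ffqvi umj hchue ohd qieff akivb bwewb plkgz dss
Hunk 5: at line 1 remove [actva,oglmz,jerja] add [auo,cbd] -> 16 lines: icvg auo cbd wnji izk tkx vdqgh ffqvi umj hchue ohd qieff akivb bwewb plkgz dss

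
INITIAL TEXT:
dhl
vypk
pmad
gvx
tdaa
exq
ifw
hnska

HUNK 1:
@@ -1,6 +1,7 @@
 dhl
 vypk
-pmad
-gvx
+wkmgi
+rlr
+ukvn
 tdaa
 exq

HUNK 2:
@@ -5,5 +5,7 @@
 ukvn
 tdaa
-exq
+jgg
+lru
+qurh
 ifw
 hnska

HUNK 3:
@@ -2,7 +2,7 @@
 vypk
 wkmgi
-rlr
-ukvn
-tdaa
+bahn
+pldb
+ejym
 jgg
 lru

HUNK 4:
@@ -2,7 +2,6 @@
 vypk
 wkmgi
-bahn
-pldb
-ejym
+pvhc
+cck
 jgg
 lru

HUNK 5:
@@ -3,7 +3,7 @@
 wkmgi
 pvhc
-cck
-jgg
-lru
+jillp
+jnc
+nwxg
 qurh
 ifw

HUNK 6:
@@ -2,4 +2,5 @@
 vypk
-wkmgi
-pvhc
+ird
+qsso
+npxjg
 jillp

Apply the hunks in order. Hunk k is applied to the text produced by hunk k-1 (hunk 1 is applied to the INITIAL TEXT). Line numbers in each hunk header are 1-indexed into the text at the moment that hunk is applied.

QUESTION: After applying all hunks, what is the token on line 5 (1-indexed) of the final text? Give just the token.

Answer: npxjg

Derivation:
Hunk 1: at line 1 remove [pmad,gvx] add [wkmgi,rlr,ukvn] -> 9 lines: dhl vypk wkmgi rlr ukvn tdaa exq ifw hnska
Hunk 2: at line 5 remove [exq] add [jgg,lru,qurh] -> 11 lines: dhl vypk wkmgi rlr ukvn tdaa jgg lru qurh ifw hnska
Hunk 3: at line 2 remove [rlr,ukvn,tdaa] add [bahn,pldb,ejym] -> 11 lines: dhl vypk wkmgi bahn pldb ejym jgg lru qurh ifw hnska
Hunk 4: at line 2 remove [bahn,pldb,ejym] add [pvhc,cck] -> 10 lines: dhl vypk wkmgi pvhc cck jgg lru qurh ifw hnska
Hunk 5: at line 3 remove [cck,jgg,lru] add [jillp,jnc,nwxg] -> 10 lines: dhl vypk wkmgi pvhc jillp jnc nwxg qurh ifw hnska
Hunk 6: at line 2 remove [wkmgi,pvhc] add [ird,qsso,npxjg] -> 11 lines: dhl vypk ird qsso npxjg jillp jnc nwxg qurh ifw hnska
Final line 5: npxjg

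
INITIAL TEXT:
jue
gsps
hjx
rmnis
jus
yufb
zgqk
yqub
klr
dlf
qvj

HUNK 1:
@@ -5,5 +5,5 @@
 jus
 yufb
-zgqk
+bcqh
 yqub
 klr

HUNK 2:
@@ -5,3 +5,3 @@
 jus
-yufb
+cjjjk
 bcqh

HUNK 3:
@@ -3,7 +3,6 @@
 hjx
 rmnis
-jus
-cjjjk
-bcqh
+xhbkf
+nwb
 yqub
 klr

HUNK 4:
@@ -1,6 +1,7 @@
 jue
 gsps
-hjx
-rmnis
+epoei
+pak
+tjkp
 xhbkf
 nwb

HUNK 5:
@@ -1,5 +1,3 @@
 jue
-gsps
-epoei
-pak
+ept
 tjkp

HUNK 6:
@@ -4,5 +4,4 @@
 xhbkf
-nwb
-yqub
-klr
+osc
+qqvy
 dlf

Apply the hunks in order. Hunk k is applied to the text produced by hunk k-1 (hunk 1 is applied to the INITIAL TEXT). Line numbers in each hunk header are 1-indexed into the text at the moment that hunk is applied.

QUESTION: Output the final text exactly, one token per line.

Hunk 1: at line 5 remove [zgqk] add [bcqh] -> 11 lines: jue gsps hjx rmnis jus yufb bcqh yqub klr dlf qvj
Hunk 2: at line 5 remove [yufb] add [cjjjk] -> 11 lines: jue gsps hjx rmnis jus cjjjk bcqh yqub klr dlf qvj
Hunk 3: at line 3 remove [jus,cjjjk,bcqh] add [xhbkf,nwb] -> 10 lines: jue gsps hjx rmnis xhbkf nwb yqub klr dlf qvj
Hunk 4: at line 1 remove [hjx,rmnis] add [epoei,pak,tjkp] -> 11 lines: jue gsps epoei pak tjkp xhbkf nwb yqub klr dlf qvj
Hunk 5: at line 1 remove [gsps,epoei,pak] add [ept] -> 9 lines: jue ept tjkp xhbkf nwb yqub klr dlf qvj
Hunk 6: at line 4 remove [nwb,yqub,klr] add [osc,qqvy] -> 8 lines: jue ept tjkp xhbkf osc qqvy dlf qvj

Answer: jue
ept
tjkp
xhbkf
osc
qqvy
dlf
qvj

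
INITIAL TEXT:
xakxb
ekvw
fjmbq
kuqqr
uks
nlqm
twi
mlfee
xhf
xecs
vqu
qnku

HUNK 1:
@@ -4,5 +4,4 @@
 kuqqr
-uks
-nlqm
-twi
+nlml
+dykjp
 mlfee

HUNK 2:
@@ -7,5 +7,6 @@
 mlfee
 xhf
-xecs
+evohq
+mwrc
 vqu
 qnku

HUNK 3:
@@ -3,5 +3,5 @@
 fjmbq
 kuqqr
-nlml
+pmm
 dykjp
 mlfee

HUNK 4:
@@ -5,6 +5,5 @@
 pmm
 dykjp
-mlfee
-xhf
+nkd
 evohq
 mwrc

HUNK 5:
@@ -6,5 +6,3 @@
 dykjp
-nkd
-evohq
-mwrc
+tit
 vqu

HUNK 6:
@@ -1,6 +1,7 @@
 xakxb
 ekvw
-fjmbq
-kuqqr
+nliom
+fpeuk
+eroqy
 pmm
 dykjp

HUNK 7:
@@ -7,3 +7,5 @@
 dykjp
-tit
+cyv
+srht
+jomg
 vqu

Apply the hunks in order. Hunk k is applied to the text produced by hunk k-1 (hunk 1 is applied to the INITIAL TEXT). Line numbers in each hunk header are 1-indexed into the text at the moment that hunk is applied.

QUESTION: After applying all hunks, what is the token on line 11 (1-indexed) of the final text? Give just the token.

Answer: vqu

Derivation:
Hunk 1: at line 4 remove [uks,nlqm,twi] add [nlml,dykjp] -> 11 lines: xakxb ekvw fjmbq kuqqr nlml dykjp mlfee xhf xecs vqu qnku
Hunk 2: at line 7 remove [xecs] add [evohq,mwrc] -> 12 lines: xakxb ekvw fjmbq kuqqr nlml dykjp mlfee xhf evohq mwrc vqu qnku
Hunk 3: at line 3 remove [nlml] add [pmm] -> 12 lines: xakxb ekvw fjmbq kuqqr pmm dykjp mlfee xhf evohq mwrc vqu qnku
Hunk 4: at line 5 remove [mlfee,xhf] add [nkd] -> 11 lines: xakxb ekvw fjmbq kuqqr pmm dykjp nkd evohq mwrc vqu qnku
Hunk 5: at line 6 remove [nkd,evohq,mwrc] add [tit] -> 9 lines: xakxb ekvw fjmbq kuqqr pmm dykjp tit vqu qnku
Hunk 6: at line 1 remove [fjmbq,kuqqr] add [nliom,fpeuk,eroqy] -> 10 lines: xakxb ekvw nliom fpeuk eroqy pmm dykjp tit vqu qnku
Hunk 7: at line 7 remove [tit] add [cyv,srht,jomg] -> 12 lines: xakxb ekvw nliom fpeuk eroqy pmm dykjp cyv srht jomg vqu qnku
Final line 11: vqu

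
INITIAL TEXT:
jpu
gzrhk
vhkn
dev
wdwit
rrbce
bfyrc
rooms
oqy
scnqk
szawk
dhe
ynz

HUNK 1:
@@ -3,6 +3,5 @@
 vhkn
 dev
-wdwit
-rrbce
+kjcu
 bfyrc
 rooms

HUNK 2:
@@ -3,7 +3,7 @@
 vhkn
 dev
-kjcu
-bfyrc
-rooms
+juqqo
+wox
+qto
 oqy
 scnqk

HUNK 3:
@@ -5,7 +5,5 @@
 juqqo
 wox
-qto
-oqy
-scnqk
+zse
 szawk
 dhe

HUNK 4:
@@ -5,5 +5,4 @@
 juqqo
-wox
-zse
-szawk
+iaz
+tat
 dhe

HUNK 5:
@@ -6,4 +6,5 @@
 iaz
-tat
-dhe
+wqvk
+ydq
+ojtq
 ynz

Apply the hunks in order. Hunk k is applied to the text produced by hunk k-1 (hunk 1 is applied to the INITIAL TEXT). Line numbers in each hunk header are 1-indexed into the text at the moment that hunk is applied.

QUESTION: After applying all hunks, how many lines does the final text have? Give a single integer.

Hunk 1: at line 3 remove [wdwit,rrbce] add [kjcu] -> 12 lines: jpu gzrhk vhkn dev kjcu bfyrc rooms oqy scnqk szawk dhe ynz
Hunk 2: at line 3 remove [kjcu,bfyrc,rooms] add [juqqo,wox,qto] -> 12 lines: jpu gzrhk vhkn dev juqqo wox qto oqy scnqk szawk dhe ynz
Hunk 3: at line 5 remove [qto,oqy,scnqk] add [zse] -> 10 lines: jpu gzrhk vhkn dev juqqo wox zse szawk dhe ynz
Hunk 4: at line 5 remove [wox,zse,szawk] add [iaz,tat] -> 9 lines: jpu gzrhk vhkn dev juqqo iaz tat dhe ynz
Hunk 5: at line 6 remove [tat,dhe] add [wqvk,ydq,ojtq] -> 10 lines: jpu gzrhk vhkn dev juqqo iaz wqvk ydq ojtq ynz
Final line count: 10

Answer: 10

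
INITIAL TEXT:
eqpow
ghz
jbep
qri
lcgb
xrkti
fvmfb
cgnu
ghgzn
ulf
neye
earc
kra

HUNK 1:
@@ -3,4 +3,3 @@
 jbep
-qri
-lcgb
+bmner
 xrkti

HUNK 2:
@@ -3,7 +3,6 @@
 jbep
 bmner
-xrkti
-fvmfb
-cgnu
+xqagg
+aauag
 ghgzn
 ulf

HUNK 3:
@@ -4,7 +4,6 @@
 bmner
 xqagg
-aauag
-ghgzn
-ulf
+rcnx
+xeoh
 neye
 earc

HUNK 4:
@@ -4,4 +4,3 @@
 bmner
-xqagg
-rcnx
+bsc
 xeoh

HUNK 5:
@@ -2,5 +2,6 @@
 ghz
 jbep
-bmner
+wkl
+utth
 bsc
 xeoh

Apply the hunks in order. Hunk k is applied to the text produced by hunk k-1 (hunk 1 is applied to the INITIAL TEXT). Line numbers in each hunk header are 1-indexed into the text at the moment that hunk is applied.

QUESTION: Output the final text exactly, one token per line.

Hunk 1: at line 3 remove [qri,lcgb] add [bmner] -> 12 lines: eqpow ghz jbep bmner xrkti fvmfb cgnu ghgzn ulf neye earc kra
Hunk 2: at line 3 remove [xrkti,fvmfb,cgnu] add [xqagg,aauag] -> 11 lines: eqpow ghz jbep bmner xqagg aauag ghgzn ulf neye earc kra
Hunk 3: at line 4 remove [aauag,ghgzn,ulf] add [rcnx,xeoh] -> 10 lines: eqpow ghz jbep bmner xqagg rcnx xeoh neye earc kra
Hunk 4: at line 4 remove [xqagg,rcnx] add [bsc] -> 9 lines: eqpow ghz jbep bmner bsc xeoh neye earc kra
Hunk 5: at line 2 remove [bmner] add [wkl,utth] -> 10 lines: eqpow ghz jbep wkl utth bsc xeoh neye earc kra

Answer: eqpow
ghz
jbep
wkl
utth
bsc
xeoh
neye
earc
kra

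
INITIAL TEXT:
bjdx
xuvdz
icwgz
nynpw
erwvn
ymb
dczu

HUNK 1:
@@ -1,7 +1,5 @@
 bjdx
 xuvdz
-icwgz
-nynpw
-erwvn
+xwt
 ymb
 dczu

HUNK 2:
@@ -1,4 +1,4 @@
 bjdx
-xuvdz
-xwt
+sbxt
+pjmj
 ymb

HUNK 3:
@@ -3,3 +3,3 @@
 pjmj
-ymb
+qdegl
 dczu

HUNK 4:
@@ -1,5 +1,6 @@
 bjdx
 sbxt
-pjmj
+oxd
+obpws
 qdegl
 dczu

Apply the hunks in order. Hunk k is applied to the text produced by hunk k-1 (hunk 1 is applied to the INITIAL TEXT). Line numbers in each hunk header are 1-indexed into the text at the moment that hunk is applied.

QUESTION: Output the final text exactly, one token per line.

Answer: bjdx
sbxt
oxd
obpws
qdegl
dczu

Derivation:
Hunk 1: at line 1 remove [icwgz,nynpw,erwvn] add [xwt] -> 5 lines: bjdx xuvdz xwt ymb dczu
Hunk 2: at line 1 remove [xuvdz,xwt] add [sbxt,pjmj] -> 5 lines: bjdx sbxt pjmj ymb dczu
Hunk 3: at line 3 remove [ymb] add [qdegl] -> 5 lines: bjdx sbxt pjmj qdegl dczu
Hunk 4: at line 1 remove [pjmj] add [oxd,obpws] -> 6 lines: bjdx sbxt oxd obpws qdegl dczu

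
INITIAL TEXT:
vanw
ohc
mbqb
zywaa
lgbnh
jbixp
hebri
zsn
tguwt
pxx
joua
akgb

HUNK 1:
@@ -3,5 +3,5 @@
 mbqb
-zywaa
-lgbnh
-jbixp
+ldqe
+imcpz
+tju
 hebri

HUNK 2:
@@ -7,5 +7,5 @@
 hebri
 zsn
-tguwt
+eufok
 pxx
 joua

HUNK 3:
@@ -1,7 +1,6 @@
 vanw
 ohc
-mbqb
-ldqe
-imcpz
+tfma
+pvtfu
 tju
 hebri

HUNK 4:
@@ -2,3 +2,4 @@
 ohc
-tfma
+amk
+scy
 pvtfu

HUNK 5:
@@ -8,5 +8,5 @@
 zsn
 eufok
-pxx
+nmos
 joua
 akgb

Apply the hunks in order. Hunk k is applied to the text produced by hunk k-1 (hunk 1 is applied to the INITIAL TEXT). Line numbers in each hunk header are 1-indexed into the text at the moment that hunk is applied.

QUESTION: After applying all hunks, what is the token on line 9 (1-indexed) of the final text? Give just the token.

Hunk 1: at line 3 remove [zywaa,lgbnh,jbixp] add [ldqe,imcpz,tju] -> 12 lines: vanw ohc mbqb ldqe imcpz tju hebri zsn tguwt pxx joua akgb
Hunk 2: at line 7 remove [tguwt] add [eufok] -> 12 lines: vanw ohc mbqb ldqe imcpz tju hebri zsn eufok pxx joua akgb
Hunk 3: at line 1 remove [mbqb,ldqe,imcpz] add [tfma,pvtfu] -> 11 lines: vanw ohc tfma pvtfu tju hebri zsn eufok pxx joua akgb
Hunk 4: at line 2 remove [tfma] add [amk,scy] -> 12 lines: vanw ohc amk scy pvtfu tju hebri zsn eufok pxx joua akgb
Hunk 5: at line 8 remove [pxx] add [nmos] -> 12 lines: vanw ohc amk scy pvtfu tju hebri zsn eufok nmos joua akgb
Final line 9: eufok

Answer: eufok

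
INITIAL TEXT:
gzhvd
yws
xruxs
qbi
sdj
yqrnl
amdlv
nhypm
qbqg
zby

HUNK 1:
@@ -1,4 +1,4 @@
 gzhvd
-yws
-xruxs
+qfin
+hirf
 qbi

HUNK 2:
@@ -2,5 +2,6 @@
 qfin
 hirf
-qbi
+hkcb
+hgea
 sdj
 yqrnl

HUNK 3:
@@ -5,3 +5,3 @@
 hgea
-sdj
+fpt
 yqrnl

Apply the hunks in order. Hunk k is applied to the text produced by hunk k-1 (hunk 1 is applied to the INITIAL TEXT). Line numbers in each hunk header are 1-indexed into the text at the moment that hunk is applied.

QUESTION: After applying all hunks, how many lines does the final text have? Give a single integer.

Answer: 11

Derivation:
Hunk 1: at line 1 remove [yws,xruxs] add [qfin,hirf] -> 10 lines: gzhvd qfin hirf qbi sdj yqrnl amdlv nhypm qbqg zby
Hunk 2: at line 2 remove [qbi] add [hkcb,hgea] -> 11 lines: gzhvd qfin hirf hkcb hgea sdj yqrnl amdlv nhypm qbqg zby
Hunk 3: at line 5 remove [sdj] add [fpt] -> 11 lines: gzhvd qfin hirf hkcb hgea fpt yqrnl amdlv nhypm qbqg zby
Final line count: 11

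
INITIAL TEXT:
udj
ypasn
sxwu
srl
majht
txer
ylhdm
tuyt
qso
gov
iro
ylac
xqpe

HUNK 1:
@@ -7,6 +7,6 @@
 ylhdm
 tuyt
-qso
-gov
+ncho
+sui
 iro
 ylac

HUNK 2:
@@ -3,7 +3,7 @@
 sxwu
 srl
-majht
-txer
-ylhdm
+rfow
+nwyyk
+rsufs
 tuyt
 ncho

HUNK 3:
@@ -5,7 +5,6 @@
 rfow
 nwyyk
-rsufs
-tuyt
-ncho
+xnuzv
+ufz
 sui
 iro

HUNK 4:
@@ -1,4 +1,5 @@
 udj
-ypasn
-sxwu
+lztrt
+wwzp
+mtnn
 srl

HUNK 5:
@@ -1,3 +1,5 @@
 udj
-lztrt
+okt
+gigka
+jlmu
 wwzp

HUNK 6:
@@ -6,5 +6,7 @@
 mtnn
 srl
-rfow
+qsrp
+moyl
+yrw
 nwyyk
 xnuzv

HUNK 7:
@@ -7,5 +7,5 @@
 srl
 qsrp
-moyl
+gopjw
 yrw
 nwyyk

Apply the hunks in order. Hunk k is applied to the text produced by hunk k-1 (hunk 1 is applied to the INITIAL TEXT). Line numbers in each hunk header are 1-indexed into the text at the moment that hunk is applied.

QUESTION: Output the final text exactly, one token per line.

Answer: udj
okt
gigka
jlmu
wwzp
mtnn
srl
qsrp
gopjw
yrw
nwyyk
xnuzv
ufz
sui
iro
ylac
xqpe

Derivation:
Hunk 1: at line 7 remove [qso,gov] add [ncho,sui] -> 13 lines: udj ypasn sxwu srl majht txer ylhdm tuyt ncho sui iro ylac xqpe
Hunk 2: at line 3 remove [majht,txer,ylhdm] add [rfow,nwyyk,rsufs] -> 13 lines: udj ypasn sxwu srl rfow nwyyk rsufs tuyt ncho sui iro ylac xqpe
Hunk 3: at line 5 remove [rsufs,tuyt,ncho] add [xnuzv,ufz] -> 12 lines: udj ypasn sxwu srl rfow nwyyk xnuzv ufz sui iro ylac xqpe
Hunk 4: at line 1 remove [ypasn,sxwu] add [lztrt,wwzp,mtnn] -> 13 lines: udj lztrt wwzp mtnn srl rfow nwyyk xnuzv ufz sui iro ylac xqpe
Hunk 5: at line 1 remove [lztrt] add [okt,gigka,jlmu] -> 15 lines: udj okt gigka jlmu wwzp mtnn srl rfow nwyyk xnuzv ufz sui iro ylac xqpe
Hunk 6: at line 6 remove [rfow] add [qsrp,moyl,yrw] -> 17 lines: udj okt gigka jlmu wwzp mtnn srl qsrp moyl yrw nwyyk xnuzv ufz sui iro ylac xqpe
Hunk 7: at line 7 remove [moyl] add [gopjw] -> 17 lines: udj okt gigka jlmu wwzp mtnn srl qsrp gopjw yrw nwyyk xnuzv ufz sui iro ylac xqpe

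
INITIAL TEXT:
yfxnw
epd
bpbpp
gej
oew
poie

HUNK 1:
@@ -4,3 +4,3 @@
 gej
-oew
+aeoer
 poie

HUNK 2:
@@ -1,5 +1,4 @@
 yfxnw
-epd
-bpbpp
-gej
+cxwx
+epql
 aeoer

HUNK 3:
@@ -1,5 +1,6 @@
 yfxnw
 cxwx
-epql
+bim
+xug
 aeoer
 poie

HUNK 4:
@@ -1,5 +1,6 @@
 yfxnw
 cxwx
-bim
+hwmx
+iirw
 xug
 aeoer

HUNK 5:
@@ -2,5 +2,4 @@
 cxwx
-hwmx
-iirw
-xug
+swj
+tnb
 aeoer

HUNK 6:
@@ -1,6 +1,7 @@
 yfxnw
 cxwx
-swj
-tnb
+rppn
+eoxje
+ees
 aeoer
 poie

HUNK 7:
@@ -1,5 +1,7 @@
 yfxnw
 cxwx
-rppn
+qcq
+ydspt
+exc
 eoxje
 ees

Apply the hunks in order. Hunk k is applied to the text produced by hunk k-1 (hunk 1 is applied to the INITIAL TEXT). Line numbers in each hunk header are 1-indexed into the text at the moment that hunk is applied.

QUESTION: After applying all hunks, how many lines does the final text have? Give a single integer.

Hunk 1: at line 4 remove [oew] add [aeoer] -> 6 lines: yfxnw epd bpbpp gej aeoer poie
Hunk 2: at line 1 remove [epd,bpbpp,gej] add [cxwx,epql] -> 5 lines: yfxnw cxwx epql aeoer poie
Hunk 3: at line 1 remove [epql] add [bim,xug] -> 6 lines: yfxnw cxwx bim xug aeoer poie
Hunk 4: at line 1 remove [bim] add [hwmx,iirw] -> 7 lines: yfxnw cxwx hwmx iirw xug aeoer poie
Hunk 5: at line 2 remove [hwmx,iirw,xug] add [swj,tnb] -> 6 lines: yfxnw cxwx swj tnb aeoer poie
Hunk 6: at line 1 remove [swj,tnb] add [rppn,eoxje,ees] -> 7 lines: yfxnw cxwx rppn eoxje ees aeoer poie
Hunk 7: at line 1 remove [rppn] add [qcq,ydspt,exc] -> 9 lines: yfxnw cxwx qcq ydspt exc eoxje ees aeoer poie
Final line count: 9

Answer: 9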